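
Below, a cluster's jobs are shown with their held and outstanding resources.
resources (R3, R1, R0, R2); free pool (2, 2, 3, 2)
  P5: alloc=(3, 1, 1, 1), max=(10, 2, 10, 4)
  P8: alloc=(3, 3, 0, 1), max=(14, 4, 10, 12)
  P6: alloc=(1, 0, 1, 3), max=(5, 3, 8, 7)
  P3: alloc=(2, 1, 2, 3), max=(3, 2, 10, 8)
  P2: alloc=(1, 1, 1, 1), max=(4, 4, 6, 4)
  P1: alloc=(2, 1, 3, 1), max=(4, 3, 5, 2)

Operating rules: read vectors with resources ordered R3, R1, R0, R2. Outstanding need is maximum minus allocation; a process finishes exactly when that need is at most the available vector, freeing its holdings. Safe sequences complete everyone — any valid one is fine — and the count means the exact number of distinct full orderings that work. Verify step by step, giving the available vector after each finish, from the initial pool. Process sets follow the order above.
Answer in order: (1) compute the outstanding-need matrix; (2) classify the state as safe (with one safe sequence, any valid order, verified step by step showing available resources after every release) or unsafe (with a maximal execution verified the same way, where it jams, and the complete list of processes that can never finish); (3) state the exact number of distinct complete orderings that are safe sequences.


(1) Remaining need (order R3, R1, R0, R2):
  P5: (7, 1, 9, 3)
  P8: (11, 1, 10, 11)
  P6: (4, 3, 7, 4)
  P3: (1, 1, 8, 5)
  P2: (3, 3, 5, 3)
  P1: (2, 2, 2, 1)
(2) The state is SAFE; one workable sequence: P1, P2, P6, P3, P5, P8.
Key observation: the order's first zero-slack moment is P1 ((2, 2, 2, 1) needed, (2, 2, 3, 2) free — a requested resource with nothing to spare).
Step-by-step check:
  pool = (2, 2, 3, 2)
  run P1 (needs (2, 2, 2, 1), free (2, 2, 3, 2)); after release of (2, 1, 3, 1) the pool is (4, 3, 6, 3)
  run P2 (needs (3, 3, 5, 3), free (4, 3, 6, 3)); after release of (1, 1, 1, 1) the pool is (5, 4, 7, 4)
  run P6 (needs (4, 3, 7, 4), free (5, 4, 7, 4)); after release of (1, 0, 1, 3) the pool is (6, 4, 8, 7)
  run P3 (needs (1, 1, 8, 5), free (6, 4, 8, 7)); after release of (2, 1, 2, 3) the pool is (8, 5, 10, 10)
  run P5 (needs (7, 1, 9, 3), free (8, 5, 10, 10)); after release of (3, 1, 1, 1) the pool is (11, 6, 11, 11)
  run P8 (needs (11, 1, 10, 11), free (11, 6, 11, 11)); after release of (3, 3, 0, 1) the pool is (14, 9, 11, 12)
(3) Exactly 1 of the possible complete orderings is a safe sequence.


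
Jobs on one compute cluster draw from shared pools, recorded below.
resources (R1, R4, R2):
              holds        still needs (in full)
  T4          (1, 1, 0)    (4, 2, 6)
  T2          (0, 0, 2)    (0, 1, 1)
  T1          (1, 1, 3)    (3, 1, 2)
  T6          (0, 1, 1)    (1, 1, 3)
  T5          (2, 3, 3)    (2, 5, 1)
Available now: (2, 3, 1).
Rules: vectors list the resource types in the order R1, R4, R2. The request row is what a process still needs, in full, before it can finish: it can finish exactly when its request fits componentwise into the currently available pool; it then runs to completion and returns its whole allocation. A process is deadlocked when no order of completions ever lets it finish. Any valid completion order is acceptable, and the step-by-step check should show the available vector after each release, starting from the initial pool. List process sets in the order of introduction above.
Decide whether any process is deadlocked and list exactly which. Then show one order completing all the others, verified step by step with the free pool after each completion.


Deadlocked: T4, T1 and T5.
Key observation: after T2, T6 the pool peaks at (2, 4, 4), and each blocked process is short somewhere: T4 on R1, R2; T1 on R1; T5 on R4.
One completion order for the rest: T2, T6. Walking it through:
  pool = (2, 3, 1)
  run T2 (needs (0, 1, 1), free (2, 3, 1)); after release of (0, 0, 2) the pool is (2, 3, 3)
  run T6 (needs (1, 1, 3), free (2, 3, 3)); after release of (0, 1, 1) the pool is (2, 4, 4)
The stuck group stays short no matter what:
  T4 still needs (4, 2, 6) but only (2, 4, 4) is free — short on R1 and R2
  T1 still needs (3, 1, 2) but only (2, 4, 4) is free — short on R1
  T5 still needs (2, 5, 1) but only (2, 4, 4) is free — short on R4


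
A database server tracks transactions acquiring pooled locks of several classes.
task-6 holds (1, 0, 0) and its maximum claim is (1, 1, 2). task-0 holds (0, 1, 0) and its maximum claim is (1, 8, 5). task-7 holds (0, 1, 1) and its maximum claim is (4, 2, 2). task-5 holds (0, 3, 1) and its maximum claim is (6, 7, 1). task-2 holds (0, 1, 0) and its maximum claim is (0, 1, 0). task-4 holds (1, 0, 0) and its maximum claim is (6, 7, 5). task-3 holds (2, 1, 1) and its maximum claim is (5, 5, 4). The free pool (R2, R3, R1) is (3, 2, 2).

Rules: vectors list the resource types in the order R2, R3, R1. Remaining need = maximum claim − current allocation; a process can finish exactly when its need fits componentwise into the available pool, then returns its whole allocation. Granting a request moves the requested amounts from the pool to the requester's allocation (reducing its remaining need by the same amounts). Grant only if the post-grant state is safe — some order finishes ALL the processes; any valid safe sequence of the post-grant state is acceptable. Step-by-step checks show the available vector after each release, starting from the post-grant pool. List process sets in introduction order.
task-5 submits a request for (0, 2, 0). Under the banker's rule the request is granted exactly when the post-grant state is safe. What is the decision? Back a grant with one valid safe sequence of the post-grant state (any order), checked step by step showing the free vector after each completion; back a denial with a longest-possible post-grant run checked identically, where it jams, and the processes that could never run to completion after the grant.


DENY — the pretend-granted state is unsafe.
Key observation: after task-2, task-6, task-7 the pool peaks at (4, 2, 3), and each blocked process is short somewhere: task-0 on R3, R1; task-5 on R2; task-4 on R2, R3, R1; task-3 on R3.
Pretend the grant happened; the run task-2, task-6, task-7 goes as far as possible. Walking it through:
  pool = (3, 0, 2)
  run task-2 (needs (0, 0, 0), free (3, 0, 2)); after release of (0, 1, 0) the pool is (3, 1, 2)
  run task-6 (needs (0, 1, 2), free (3, 1, 2)); after release of (1, 0, 0) the pool is (4, 1, 2)
  run task-7 (needs (4, 1, 1), free (4, 1, 2)); after release of (0, 1, 1) the pool is (4, 2, 3)
  task-0 still needs (1, 7, 5) but only (4, 2, 3) is free — short on R3 and R1
  task-5 still needs (6, 2, 0) but only (4, 2, 3) is free — short on R2
  task-4 still needs (5, 7, 5) but only (4, 2, 3) is free — short on R2, R3 and R1
  task-3 still needs (3, 4, 3) but only (4, 2, 3) is free — short on R3
Processes that could never finish after the grant: task-0, task-5, task-4 and task-3.


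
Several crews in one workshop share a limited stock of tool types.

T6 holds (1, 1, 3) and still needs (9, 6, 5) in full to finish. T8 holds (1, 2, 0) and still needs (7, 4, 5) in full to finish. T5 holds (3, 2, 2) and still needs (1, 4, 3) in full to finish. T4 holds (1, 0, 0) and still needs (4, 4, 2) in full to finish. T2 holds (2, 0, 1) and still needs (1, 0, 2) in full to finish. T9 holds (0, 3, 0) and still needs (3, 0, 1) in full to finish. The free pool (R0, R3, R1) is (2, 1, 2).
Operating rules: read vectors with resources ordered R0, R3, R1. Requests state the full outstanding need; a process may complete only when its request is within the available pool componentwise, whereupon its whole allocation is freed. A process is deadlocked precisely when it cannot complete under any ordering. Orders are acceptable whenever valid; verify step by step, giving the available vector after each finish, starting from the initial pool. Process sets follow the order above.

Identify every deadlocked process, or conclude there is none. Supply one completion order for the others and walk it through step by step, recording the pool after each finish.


Nothing here is deadlocked.
Key observation: no deadlock: T2 fits now, and the freed resources carry the rest through.
One completion order for the rest: T2, T9, T4, T5, T8, T6. Walking it through:
  pool = (2, 1, 2)
  T2: need (1, 0, 2) fits (2, 1, 2); releases (2, 0, 1), pool now (4, 1, 3)
  T9: need (3, 0, 1) fits (4, 1, 3); releases (0, 3, 0), pool now (4, 4, 3)
  T4: need (4, 4, 2) fits (4, 4, 3); releases (1, 0, 0), pool now (5, 4, 3)
  T5: need (1, 4, 3) fits (5, 4, 3); releases (3, 2, 2), pool now (8, 6, 5)
  T8: need (7, 4, 5) fits (8, 6, 5); releases (1, 2, 0), pool now (9, 8, 5)
  T6: need (9, 6, 5) fits (9, 8, 5); releases (1, 1, 3), pool now (10, 9, 8)


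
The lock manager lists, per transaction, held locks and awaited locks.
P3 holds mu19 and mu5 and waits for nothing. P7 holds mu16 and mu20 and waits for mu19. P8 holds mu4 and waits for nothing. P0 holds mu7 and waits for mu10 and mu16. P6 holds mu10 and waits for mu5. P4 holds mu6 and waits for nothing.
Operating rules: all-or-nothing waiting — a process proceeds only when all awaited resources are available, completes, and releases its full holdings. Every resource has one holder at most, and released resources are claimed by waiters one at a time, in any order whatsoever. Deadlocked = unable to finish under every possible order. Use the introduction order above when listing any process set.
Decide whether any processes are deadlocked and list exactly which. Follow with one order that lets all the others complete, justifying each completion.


No process is deadlocked.
Key observation: although several processes wait, no cycle exists — each chain bottoms out at a free runner.
The rest can finish in the order P3, P7, P6, P0, P8, P4.
Step-by-step check:
  P3: no waits; runs immediately, freeing mu19 and mu5
  P7: everything it awaited (mu19) is free; runs, freeing mu16 and mu20
  P6: everything it awaited (mu5) is free; runs, freeing mu10
  P0: everything it awaited (mu10 and mu16) is free; runs, freeing mu7
  P8: no waits; runs immediately, freeing mu4
  P4: no waits; runs immediately, freeing mu6


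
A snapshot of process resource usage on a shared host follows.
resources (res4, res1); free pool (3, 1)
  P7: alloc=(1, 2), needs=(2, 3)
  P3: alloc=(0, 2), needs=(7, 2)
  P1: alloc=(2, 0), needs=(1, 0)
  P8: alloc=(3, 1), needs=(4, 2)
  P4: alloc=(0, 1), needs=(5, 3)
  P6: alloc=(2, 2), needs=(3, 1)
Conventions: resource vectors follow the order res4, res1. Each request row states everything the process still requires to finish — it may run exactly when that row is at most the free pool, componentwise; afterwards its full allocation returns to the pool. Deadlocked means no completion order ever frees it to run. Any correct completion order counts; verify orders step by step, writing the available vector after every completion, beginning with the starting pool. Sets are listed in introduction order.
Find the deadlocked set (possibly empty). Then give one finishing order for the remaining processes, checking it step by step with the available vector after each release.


No process is deadlocked.
Key observation: there is always a runnable process — P6 first — so the state unwinds completely.
A valid finishing order for the others: P6, P7, P1, P8, P3, P4. Step-by-step check:
  pool = (3, 1)
  P6: need (3, 1) fits (3, 1); releases (2, 2), pool now (5, 3)
  P7: need (2, 3) fits (5, 3); releases (1, 2), pool now (6, 5)
  P1: need (1, 0) fits (6, 5); releases (2, 0), pool now (8, 5)
  P8: need (4, 2) fits (8, 5); releases (3, 1), pool now (11, 6)
  P3: need (7, 2) fits (11, 6); releases (0, 2), pool now (11, 8)
  P4: need (5, 3) fits (11, 8); releases (0, 1), pool now (11, 9)


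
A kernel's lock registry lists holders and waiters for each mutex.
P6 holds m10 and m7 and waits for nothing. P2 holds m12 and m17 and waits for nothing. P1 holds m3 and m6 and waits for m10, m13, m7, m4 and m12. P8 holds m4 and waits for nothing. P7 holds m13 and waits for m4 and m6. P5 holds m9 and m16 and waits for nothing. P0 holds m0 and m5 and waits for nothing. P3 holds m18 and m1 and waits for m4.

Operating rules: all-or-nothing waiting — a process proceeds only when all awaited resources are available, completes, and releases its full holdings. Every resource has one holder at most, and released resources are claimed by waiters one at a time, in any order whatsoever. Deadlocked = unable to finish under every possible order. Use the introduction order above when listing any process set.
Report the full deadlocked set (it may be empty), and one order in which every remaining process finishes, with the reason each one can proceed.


Deadlocked: P1 and P7.
Key observation: P1 -> P7 -> P1 is a circular wait — nothing in it can go first; no other process is dragged down with it.
A valid finishing order for the others: P6, P8, P5, P3, P2, P0.
Verifying each step:
  run P6 (it waits on nothing); releases m10 and m7
  run P8 (it waits on nothing); releases m4
  run P5 (it waits on nothing); releases m9 and m16
  P3 waits on m4 — all released -> runs and releases m18 and m1
  run P2 (it waits on nothing); releases m12 and m17
  run P0 (it waits on nothing); releases m0 and m5


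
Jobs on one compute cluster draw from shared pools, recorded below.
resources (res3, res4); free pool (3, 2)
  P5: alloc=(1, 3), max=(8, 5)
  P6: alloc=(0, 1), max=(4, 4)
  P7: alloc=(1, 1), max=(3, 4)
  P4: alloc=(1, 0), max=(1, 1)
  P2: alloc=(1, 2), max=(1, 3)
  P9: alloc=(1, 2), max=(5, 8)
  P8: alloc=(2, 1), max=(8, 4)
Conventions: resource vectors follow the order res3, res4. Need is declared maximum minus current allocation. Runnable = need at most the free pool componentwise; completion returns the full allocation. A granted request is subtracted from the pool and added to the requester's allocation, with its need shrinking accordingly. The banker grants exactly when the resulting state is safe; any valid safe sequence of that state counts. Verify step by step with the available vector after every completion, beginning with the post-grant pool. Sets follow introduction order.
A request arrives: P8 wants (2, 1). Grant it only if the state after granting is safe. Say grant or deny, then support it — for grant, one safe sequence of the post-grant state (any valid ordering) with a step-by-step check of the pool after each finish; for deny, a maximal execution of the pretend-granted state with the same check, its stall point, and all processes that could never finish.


GRANT — the state after the grant stays safe, e.g. via P2, P7, P4, P8, P5, P9, P6.
Key observation: with (1, 1) left after the transfer, P2 can run at once — the state stays safe.
Step-by-step check of the post-grant state:
  pool = (1, 1)
  P2 needs (0, 1) <= (1, 1) -> finishes; pool += (1, 2) = (2, 3)
  P7 needs (2, 3) <= (2, 3) -> finishes; pool += (1, 1) = (3, 4)
  P4 needs (0, 1) <= (3, 4) -> finishes; pool += (1, 0) = (4, 4)
  P8 needs (4, 2) <= (4, 4) -> finishes; pool += (4, 2) = (8, 6)
  P5 needs (7, 2) <= (8, 6) -> finishes; pool += (1, 3) = (9, 9)
  P9 needs (4, 6) <= (9, 9) -> finishes; pool += (1, 2) = (10, 11)
  P6 needs (4, 3) <= (10, 11) -> finishes; pool += (0, 1) = (10, 12)


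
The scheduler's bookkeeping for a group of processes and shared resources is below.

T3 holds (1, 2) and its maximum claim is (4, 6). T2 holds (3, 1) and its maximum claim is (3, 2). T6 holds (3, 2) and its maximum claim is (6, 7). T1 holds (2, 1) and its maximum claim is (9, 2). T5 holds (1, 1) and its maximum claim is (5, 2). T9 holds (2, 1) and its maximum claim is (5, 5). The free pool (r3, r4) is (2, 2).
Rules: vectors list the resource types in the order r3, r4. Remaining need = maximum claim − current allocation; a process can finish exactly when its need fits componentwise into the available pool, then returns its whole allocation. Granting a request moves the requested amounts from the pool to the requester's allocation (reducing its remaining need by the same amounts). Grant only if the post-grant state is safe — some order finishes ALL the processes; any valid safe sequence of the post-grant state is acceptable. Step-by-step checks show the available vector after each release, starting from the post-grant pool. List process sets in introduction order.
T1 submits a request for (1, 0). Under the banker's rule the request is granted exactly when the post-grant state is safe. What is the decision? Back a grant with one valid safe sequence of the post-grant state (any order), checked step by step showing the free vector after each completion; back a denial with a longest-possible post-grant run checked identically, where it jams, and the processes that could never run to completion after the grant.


GRANT — the state after the grant stays safe, e.g. via T2, T5, T9, T1, T6, T3.
Key observation: even at the reduced pool (1, 2), T2 fits immediately, so safety survives the grant.
Check on the post-grant state, step by step:
  pool = (1, 2)
  T2: need (0, 1) fits (1, 2); releases (3, 1), pool now (4, 3)
  T5: need (4, 1) fits (4, 3); releases (1, 1), pool now (5, 4)
  T9: need (3, 4) fits (5, 4); releases (2, 1), pool now (7, 5)
  T1: need (6, 1) fits (7, 5); releases (3, 1), pool now (10, 6)
  T6: need (3, 5) fits (10, 6); releases (3, 2), pool now (13, 8)
  T3: need (3, 4) fits (13, 8); releases (1, 2), pool now (14, 10)


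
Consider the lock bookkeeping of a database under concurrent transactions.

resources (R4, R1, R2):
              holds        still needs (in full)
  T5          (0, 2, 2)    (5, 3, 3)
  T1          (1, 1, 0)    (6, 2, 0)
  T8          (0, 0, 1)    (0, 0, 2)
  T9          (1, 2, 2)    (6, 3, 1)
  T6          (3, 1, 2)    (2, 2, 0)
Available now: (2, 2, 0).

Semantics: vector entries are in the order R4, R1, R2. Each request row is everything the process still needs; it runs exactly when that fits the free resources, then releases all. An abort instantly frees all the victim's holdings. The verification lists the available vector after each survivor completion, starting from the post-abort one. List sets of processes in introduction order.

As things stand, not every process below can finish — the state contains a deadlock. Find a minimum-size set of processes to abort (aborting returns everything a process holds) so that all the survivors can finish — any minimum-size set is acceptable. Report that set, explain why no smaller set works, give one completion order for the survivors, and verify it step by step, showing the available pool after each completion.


Minimum abort set: T9.
Key observation: the returned (1, 2, 2) from T9 is what brings T1 — unrunnable before, under any order — into play at step 4.
Minimality: the empty abort set fails — the state is deadlocked as it stands.
Survivors finish in the order: T6, T5, T8, T1. Check, step by step (pool after the aborts first):
  pool = (3, 4, 2)
  T6 needs (2, 2, 0) <= (3, 4, 2) -> finishes; pool += (3, 1, 2) = (6, 5, 4)
  T5 needs (5, 3, 3) <= (6, 5, 4) -> finishes; pool += (0, 2, 2) = (6, 7, 6)
  T8 needs (0, 0, 2) <= (6, 7, 6) -> finishes; pool += (0, 0, 1) = (6, 7, 7)
  T1 needs (6, 2, 0) <= (6, 7, 7) -> finishes; pool += (1, 1, 0) = (7, 8, 7)


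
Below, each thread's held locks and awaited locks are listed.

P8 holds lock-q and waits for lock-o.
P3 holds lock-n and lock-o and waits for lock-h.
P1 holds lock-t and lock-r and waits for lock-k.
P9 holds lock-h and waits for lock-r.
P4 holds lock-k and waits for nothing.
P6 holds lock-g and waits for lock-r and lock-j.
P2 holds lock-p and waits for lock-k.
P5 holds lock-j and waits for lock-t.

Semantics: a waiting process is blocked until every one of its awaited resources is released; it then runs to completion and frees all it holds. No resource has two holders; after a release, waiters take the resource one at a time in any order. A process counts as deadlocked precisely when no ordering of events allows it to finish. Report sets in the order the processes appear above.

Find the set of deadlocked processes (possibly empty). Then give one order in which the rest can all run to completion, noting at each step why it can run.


No process is deadlocked.
Key observation: the wait relation is loop-free; peeling off processes with no waits unwinds the whole state.
The rest can finish in the order P4, P1, P9, P2, P3, P8, P5, P6.
Verifying each step:
  run P4 (it waits on nothing); releases lock-k
  P1: everything it awaited (lock-k) is free; runs, freeing lock-t and lock-r
  P9: everything it awaited (lock-r) is free; runs, freeing lock-h
  P2: everything it awaited (lock-k) is free; runs, freeing lock-p
  P3: everything it awaited (lock-h) is free; runs, freeing lock-n and lock-o
  P8: everything it awaited (lock-o) is free; runs, freeing lock-q
  P5: everything it awaited (lock-t) is free; runs, freeing lock-j
  P6: everything it awaited (lock-r and lock-j) is free; runs, freeing lock-g


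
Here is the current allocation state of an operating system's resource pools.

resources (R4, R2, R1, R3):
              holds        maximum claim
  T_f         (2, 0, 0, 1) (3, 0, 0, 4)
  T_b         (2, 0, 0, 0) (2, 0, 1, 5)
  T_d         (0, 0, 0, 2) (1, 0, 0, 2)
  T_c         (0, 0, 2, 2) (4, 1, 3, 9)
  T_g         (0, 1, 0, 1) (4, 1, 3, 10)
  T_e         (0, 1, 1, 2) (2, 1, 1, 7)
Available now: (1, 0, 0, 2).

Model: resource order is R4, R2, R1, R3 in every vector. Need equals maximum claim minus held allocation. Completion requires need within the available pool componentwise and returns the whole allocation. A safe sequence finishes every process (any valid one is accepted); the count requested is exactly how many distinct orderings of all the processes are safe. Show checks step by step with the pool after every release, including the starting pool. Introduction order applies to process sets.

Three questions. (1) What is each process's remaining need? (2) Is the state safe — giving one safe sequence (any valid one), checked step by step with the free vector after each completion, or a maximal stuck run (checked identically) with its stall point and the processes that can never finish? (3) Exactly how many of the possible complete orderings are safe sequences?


(1) Need matrix, components ordered R4, R2, R1, R3:
  T_f: (1, 0, 0, 3)
  T_b: (0, 0, 1, 5)
  T_d: (1, 0, 0, 0)
  T_c: (4, 1, 1, 7)
  T_g: (4, 0, 3, 9)
  T_e: (2, 0, 0, 5)
(2) The state is SAFE; one workable sequence: T_d, T_f, T_e, T_b, T_c, T_g.
Key observation: the first exact fit in this order is T_d — it needs (1, 0, 0, 0) with (1, 0, 0, 2) free, meeting a requested resource to the last unit.
Verifying each step:
  pool = (1, 0, 0, 2)
  T_d needs (1, 0, 0, 0) <= (1, 0, 0, 2) -> finishes; pool += (0, 0, 0, 2) = (1, 0, 0, 4)
  T_f needs (1, 0, 0, 3) <= (1, 0, 0, 4) -> finishes; pool += (2, 0, 0, 1) = (3, 0, 0, 5)
  T_e needs (2, 0, 0, 5) <= (3, 0, 0, 5) -> finishes; pool += (0, 1, 1, 2) = (3, 1, 1, 7)
  T_b needs (0, 0, 1, 5) <= (3, 1, 1, 7) -> finishes; pool += (2, 0, 0, 0) = (5, 1, 1, 7)
  T_c needs (4, 1, 1, 7) <= (5, 1, 1, 7) -> finishes; pool += (0, 0, 2, 2) = (5, 1, 3, 9)
  T_g needs (4, 0, 3, 9) <= (5, 1, 3, 9) -> finishes; pool += (0, 1, 0, 1) = (5, 2, 3, 10)
(3) The exact count: 1 of the possible complete orderings is a safe sequence.


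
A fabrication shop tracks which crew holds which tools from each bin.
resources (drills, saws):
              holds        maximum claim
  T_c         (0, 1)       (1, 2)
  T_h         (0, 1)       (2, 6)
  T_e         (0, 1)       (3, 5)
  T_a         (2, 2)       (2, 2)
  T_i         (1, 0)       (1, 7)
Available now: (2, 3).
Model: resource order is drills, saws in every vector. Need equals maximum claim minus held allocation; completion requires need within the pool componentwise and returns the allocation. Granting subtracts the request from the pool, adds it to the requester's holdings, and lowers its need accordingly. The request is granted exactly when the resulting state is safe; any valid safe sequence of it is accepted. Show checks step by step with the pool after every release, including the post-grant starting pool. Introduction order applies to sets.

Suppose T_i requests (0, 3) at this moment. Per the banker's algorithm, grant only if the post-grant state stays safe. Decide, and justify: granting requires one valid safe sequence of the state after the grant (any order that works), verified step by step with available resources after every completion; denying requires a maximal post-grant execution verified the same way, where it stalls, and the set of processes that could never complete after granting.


DENY — the pretend-granted state is unsafe.
Key observation: once T_a, T_c finish, the pool peaks at (4, 3) — and every remaining process still needs more saws than that.
On the post-grant state, T_a, T_c is a maximal run — nothing extends it. Walking it through:
  pool = (2, 0)
  T_a needs (0, 0) <= (2, 0) -> finishes; pool += (2, 2) = (4, 2)
  T_c needs (1, 1) <= (4, 2) -> finishes; pool += (0, 1) = (4, 3)
  blocked: T_h wants (2, 5), pool (4, 3) — not enough saws
  blocked: T_e wants (3, 4), pool (4, 3) — not enough saws
  blocked: T_i wants (0, 4), pool (4, 3) — not enough saws
Processes that could never finish after the grant: T_h, T_e and T_i.


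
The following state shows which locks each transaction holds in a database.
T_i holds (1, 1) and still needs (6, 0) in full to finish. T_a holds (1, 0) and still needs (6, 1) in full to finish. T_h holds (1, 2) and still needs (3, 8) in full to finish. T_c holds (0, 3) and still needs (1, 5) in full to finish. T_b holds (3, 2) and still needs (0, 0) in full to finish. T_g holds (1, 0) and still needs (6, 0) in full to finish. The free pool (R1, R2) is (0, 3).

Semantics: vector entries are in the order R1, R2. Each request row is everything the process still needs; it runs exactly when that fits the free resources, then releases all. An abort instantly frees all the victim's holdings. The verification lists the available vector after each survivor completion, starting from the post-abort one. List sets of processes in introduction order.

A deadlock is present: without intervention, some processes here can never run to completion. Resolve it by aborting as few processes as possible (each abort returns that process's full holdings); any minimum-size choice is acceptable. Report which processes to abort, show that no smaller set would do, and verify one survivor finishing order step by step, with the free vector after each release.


Abort T_a and T_g.
Key observation: no ordering could ever have run T_i before the abort of T_a and T_g; with (2, 0) back in the pool it fits at step 4.
No one abort is enough; case by case: T_i alone leaves T_a blocked (short on R1); T_a alone leaves T_i blocked (short on R1); T_h alone leaves T_i blocked (short on R1); T_c alone leaves T_i blocked (short on R1); T_b alone leaves T_i blocked (short on R1); T_g alone leaves T_i blocked (short on R1).
Survivors finish in the order: T_b, T_c, T_h, T_i. Check, step by step (pool after the aborts first):
  pool = (2, 3)
  T_b: need (0, 0) fits (2, 3); releases (3, 2), pool now (5, 5)
  T_c: need (1, 5) fits (5, 5); releases (0, 3), pool now (5, 8)
  T_h: need (3, 8) fits (5, 8); releases (1, 2), pool now (6, 10)
  T_i: need (6, 0) fits (6, 10); releases (1, 1), pool now (7, 11)


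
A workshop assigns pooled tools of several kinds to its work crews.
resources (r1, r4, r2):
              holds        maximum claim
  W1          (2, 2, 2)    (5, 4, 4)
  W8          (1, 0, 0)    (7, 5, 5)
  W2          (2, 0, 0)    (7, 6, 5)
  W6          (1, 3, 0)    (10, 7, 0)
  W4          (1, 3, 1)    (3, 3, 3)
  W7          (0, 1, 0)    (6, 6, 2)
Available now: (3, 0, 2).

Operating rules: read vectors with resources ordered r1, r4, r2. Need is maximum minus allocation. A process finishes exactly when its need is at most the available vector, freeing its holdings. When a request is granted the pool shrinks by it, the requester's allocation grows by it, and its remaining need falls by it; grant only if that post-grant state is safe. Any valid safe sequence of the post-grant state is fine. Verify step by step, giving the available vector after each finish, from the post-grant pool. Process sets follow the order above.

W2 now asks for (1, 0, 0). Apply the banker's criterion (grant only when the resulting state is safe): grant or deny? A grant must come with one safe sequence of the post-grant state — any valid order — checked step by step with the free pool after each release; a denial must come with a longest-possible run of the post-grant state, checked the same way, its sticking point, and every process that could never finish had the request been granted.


DENY — the pretend-granted state is unsafe.
Key observation: after W4, W1 the pool peaks at (5, 5, 5), and each blocked process is short somewhere: W8 on r1; W2 on r4; W6 on r1; W7 on r1.
Pretend the grant happened; the run W4, W1 goes as far as possible. Step-by-step check:
  pool = (2, 0, 2)
  W4: need (2, 0, 2) fits (2, 0, 2); releases (1, 3, 1), pool now (3, 3, 3)
  W1: need (3, 2, 2) fits (3, 3, 3); releases (2, 2, 2), pool now (5, 5, 5)
  W8 cannot run: need (6, 5, 5) vs free (5, 5, 5) (insufficient r1)
  W2 cannot run: need (4, 6, 5) vs free (5, 5, 5) (insufficient r4)
  W6 cannot run: need (9, 4, 0) vs free (5, 5, 5) (insufficient r1)
  W7 cannot run: need (6, 5, 2) vs free (5, 5, 5) (insufficient r1)
Had the request been granted, W8, W2, W6 and W7 could never finish.


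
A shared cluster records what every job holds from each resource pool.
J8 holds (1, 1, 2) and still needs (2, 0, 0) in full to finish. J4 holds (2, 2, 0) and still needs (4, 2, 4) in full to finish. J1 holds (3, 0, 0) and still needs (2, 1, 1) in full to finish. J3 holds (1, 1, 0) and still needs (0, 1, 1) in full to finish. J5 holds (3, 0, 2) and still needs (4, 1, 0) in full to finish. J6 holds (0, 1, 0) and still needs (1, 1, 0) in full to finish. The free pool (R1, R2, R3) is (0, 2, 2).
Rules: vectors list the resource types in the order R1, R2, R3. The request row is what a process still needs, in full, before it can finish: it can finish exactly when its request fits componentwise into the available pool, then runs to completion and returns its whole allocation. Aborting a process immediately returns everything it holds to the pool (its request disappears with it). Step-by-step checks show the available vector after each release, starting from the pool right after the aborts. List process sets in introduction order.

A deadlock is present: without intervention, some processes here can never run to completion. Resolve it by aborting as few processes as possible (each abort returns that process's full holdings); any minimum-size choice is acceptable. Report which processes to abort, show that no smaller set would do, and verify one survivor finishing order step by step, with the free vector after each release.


The answer: abort J1.
Key observation: J8 was stuck for good until J1 gave back (3, 0, 0); in the order shown it finishes at step 2.
Why nothing smaller works: aborting no one leaves the state deadlocked as given.
The survivors complete as J6, J8, J4, J3, J5. Step-by-step check (starting from the post-abort pool):
  pool = (3, 2, 2)
  run J6 (needs (1, 1, 0), free (3, 2, 2)); after release of (0, 1, 0) the pool is (3, 3, 2)
  run J8 (needs (2, 0, 0), free (3, 3, 2)); after release of (1, 1, 2) the pool is (4, 4, 4)
  run J4 (needs (4, 2, 4), free (4, 4, 4)); after release of (2, 2, 0) the pool is (6, 6, 4)
  run J3 (needs (0, 1, 1), free (6, 6, 4)); after release of (1, 1, 0) the pool is (7, 7, 4)
  run J5 (needs (4, 1, 0), free (7, 7, 4)); after release of (3, 0, 2) the pool is (10, 7, 6)


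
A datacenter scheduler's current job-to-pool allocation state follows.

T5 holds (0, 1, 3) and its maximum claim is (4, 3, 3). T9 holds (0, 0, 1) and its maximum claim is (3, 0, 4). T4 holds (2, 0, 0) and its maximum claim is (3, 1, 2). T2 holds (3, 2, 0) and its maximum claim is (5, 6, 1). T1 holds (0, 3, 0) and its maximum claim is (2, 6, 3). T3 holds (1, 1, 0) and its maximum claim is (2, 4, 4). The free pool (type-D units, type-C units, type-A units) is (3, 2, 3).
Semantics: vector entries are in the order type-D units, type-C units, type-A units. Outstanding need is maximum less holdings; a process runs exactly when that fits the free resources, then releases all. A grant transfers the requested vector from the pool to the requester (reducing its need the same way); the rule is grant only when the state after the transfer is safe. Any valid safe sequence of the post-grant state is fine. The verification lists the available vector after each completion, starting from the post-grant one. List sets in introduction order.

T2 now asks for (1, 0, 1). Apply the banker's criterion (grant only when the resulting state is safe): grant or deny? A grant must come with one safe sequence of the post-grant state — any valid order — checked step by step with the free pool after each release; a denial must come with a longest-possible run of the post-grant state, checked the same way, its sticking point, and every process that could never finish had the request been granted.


GRANT — the state after the grant stays safe, e.g. via T4, T5, T3, T9, T2, T1.
Key observation: after the grant the pool drops to (2, 2, 2), which still lets T4 finish first and unwind the rest.
Step-by-step check of the post-grant state:
  pool = (2, 2, 2)
  run T4 (needs (1, 1, 2), free (2, 2, 2)); after release of (2, 0, 0) the pool is (4, 2, 2)
  run T5 (needs (4, 2, 0), free (4, 2, 2)); after release of (0, 1, 3) the pool is (4, 3, 5)
  run T3 (needs (1, 3, 4), free (4, 3, 5)); after release of (1, 1, 0) the pool is (5, 4, 5)
  run T9 (needs (3, 0, 3), free (5, 4, 5)); after release of (0, 0, 1) the pool is (5, 4, 6)
  run T2 (needs (1, 4, 0), free (5, 4, 6)); after release of (4, 2, 1) the pool is (9, 6, 7)
  run T1 (needs (2, 3, 3), free (9, 6, 7)); after release of (0, 3, 0) the pool is (9, 9, 7)


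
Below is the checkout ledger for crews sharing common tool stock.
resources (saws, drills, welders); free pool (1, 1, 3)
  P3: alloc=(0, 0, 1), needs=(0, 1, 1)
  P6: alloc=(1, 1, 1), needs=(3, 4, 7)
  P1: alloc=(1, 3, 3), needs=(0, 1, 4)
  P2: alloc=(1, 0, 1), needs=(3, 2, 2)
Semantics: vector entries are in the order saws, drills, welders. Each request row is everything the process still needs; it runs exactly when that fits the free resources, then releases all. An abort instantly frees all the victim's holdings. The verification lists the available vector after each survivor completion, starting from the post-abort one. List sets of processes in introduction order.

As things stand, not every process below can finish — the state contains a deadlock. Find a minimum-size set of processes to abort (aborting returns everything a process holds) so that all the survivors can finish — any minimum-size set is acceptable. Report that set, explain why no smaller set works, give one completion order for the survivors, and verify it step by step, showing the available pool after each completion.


Abort P6.
Key observation: no ordering could ever have run P2 before the abort of P6; with (1, 1, 1) back in the pool it fits at step 2.
No smaller set exists: with zero aborts the deadlock remains.
One survivor order: P1, P2, P3. Step-by-step check (post-abort pool first):
  pool = (2, 2, 4)
  P1: need (0, 1, 4) fits (2, 2, 4); releases (1, 3, 3), pool now (3, 5, 7)
  P2: need (3, 2, 2) fits (3, 5, 7); releases (1, 0, 1), pool now (4, 5, 8)
  P3: need (0, 1, 1) fits (4, 5, 8); releases (0, 0, 1), pool now (4, 5, 9)


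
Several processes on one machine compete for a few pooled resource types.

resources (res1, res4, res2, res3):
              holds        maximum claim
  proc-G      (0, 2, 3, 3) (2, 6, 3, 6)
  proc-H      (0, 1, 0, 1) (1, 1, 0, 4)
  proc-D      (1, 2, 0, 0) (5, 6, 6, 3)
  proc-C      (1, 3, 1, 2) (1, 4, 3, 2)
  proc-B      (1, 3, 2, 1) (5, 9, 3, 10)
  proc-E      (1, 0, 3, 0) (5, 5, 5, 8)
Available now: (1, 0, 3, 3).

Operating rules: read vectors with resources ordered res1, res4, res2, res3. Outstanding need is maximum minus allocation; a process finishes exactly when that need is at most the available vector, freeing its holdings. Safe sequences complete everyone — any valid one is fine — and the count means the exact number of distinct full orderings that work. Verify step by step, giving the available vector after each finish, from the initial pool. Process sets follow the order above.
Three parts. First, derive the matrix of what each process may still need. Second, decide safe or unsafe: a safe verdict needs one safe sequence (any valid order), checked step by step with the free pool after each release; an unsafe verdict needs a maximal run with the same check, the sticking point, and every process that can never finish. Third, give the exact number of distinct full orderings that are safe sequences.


(1) Outstanding need per process (order res1, res4, res2, res3):
  proc-G: (2, 4, 0, 3)
  proc-H: (1, 0, 0, 3)
  proc-D: (4, 4, 6, 3)
  proc-C: (0, 1, 2, 0)
  proc-B: (4, 6, 1, 9)
  proc-E: (4, 5, 2, 8)
(2) The state is UNSAFE.
Key observation: no order helps: past proc-H, proc-C, proc-G, the free pool tops out at (2, 6, 7, 9), below what each blocked process needs in res1.
Going as far as possible: proc-H, proc-C, proc-G; after that, nothing fits. Check, step by step:
  pool = (1, 0, 3, 3)
  proc-H: need (1, 0, 0, 3) fits (1, 0, 3, 3); releases (0, 1, 0, 1), pool now (1, 1, 3, 4)
  proc-C: need (0, 1, 2, 0) fits (1, 1, 3, 4); releases (1, 3, 1, 2), pool now (2, 4, 4, 6)
  proc-G: need (2, 4, 0, 3) fits (2, 4, 4, 6); releases (0, 2, 3, 3), pool now (2, 6, 7, 9)
  proc-D still needs (4, 4, 6, 3) but only (2, 6, 7, 9) is free — short on res1
  proc-B still needs (4, 6, 1, 9) but only (2, 6, 7, 9) is free — short on res1
  proc-E still needs (4, 5, 2, 8) but only (2, 6, 7, 9) is free — short on res1
Permanently blocked: proc-D, proc-B and proc-E.
(3) The exact count: 0 of the possible complete orderings are safe sequences.


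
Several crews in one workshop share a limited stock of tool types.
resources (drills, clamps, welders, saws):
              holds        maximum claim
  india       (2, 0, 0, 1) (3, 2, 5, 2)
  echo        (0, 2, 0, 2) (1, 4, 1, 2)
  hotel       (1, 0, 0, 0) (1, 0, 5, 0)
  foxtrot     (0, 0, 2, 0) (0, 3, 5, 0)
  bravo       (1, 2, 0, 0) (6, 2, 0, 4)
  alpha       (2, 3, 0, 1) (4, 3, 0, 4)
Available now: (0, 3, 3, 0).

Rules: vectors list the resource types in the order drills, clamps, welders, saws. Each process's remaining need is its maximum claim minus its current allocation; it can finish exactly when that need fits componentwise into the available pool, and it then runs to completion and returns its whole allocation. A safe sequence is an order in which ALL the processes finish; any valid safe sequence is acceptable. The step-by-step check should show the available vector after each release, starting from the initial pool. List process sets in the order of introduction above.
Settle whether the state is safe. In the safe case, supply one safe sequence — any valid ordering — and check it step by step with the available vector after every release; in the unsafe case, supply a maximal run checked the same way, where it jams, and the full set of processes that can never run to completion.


SAFE, for example via the order foxtrot, hotel, echo, india, alpha, bravo.
Key observation: foxtrot is the earliest step where a requested resource binds exactly: need (0, 3, 3, 0), pool (0, 3, 3, 0) at its turn.
Step-by-step check:
  pool = (0, 3, 3, 0)
  foxtrot: need (0, 3, 3, 0) fits (0, 3, 3, 0); releases (0, 0, 2, 0), pool now (0, 3, 5, 0)
  hotel: need (0, 0, 5, 0) fits (0, 3, 5, 0); releases (1, 0, 0, 0), pool now (1, 3, 5, 0)
  echo: need (1, 2, 1, 0) fits (1, 3, 5, 0); releases (0, 2, 0, 2), pool now (1, 5, 5, 2)
  india: need (1, 2, 5, 1) fits (1, 5, 5, 2); releases (2, 0, 0, 1), pool now (3, 5, 5, 3)
  alpha: need (2, 0, 0, 3) fits (3, 5, 5, 3); releases (2, 3, 0, 1), pool now (5, 8, 5, 4)
  bravo: need (5, 0, 0, 4) fits (5, 8, 5, 4); releases (1, 2, 0, 0), pool now (6, 10, 5, 4)


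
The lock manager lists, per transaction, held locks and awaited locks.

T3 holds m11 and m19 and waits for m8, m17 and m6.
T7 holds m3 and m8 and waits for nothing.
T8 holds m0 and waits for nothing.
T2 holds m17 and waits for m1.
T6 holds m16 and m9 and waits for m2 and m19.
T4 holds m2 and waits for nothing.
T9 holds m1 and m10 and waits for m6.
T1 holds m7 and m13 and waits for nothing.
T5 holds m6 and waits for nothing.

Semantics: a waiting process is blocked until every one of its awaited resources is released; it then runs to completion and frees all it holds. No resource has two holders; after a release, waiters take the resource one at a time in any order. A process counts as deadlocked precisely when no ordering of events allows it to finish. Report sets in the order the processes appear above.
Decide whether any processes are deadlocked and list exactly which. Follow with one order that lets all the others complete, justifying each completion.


No process is deadlocked.
Key observation: the wait graph is acyclic; completion cascades from the unblocked processes through everyone else.
The rest can finish in the order T1, T7, T5, T9, T4, T2, T3, T6, T8.
Verifying each step:
  T1 waits on nothing -> runs at once and releases m7 and m13
  T7 waits on nothing -> runs at once and releases m3 and m8
  T5 waits on nothing -> runs at once and releases m6
  run T9 (all its waits — m6 — are resolved); releases m1 and m10
  T4 waits on nothing -> runs at once and releases m2
  run T2 (all its waits — m1 — are resolved); releases m17
  run T3 (all its waits — m8, m17 and m6 — are resolved); releases m11 and m19
  run T6 (all its waits — m2 and m19 — are resolved); releases m16 and m9
  T8 waits on nothing -> runs at once and releases m0
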